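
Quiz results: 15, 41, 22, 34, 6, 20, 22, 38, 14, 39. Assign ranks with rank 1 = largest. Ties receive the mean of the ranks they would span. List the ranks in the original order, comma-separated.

Sorted (descending): 41, 39, 38, 34, 22, 22, 20, 15, 14, 6
The 2 values of 22 occupy positions 5–6 → average rank (5+6)/2 = 5.5.

8, 1, 5.5, 4, 10, 7, 5.5, 3, 9, 2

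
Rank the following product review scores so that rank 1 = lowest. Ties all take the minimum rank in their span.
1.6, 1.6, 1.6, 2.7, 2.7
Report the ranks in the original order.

Sorted (ascending): 1.6, 1.6, 1.6, 2.7, 2.7
The 3 values of 1.6 occupy positions 1–3 → each gets rank 1.
The 2 values of 2.7 occupy positions 4–5 → each gets rank 4.

1, 1, 1, 4, 4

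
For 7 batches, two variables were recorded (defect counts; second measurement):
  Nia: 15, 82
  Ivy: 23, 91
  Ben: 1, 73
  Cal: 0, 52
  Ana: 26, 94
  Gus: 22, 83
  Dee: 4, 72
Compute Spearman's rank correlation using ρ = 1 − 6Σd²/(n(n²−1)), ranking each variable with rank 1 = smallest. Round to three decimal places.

0.964

Ranks of variable 1: 4, 6, 2, 1, 7, 5, 3
Ranks of variable 2: 4, 6, 3, 1, 7, 5, 2
d = r₁ − r₂: 0, 0, -1, 0, 0, 0, 1
d²: 0, 0, 1, 0, 0, 0, 1; Σd² = 2
ρ = 1 − 6·2/(7·48) = 1 − 12/336 = 0.964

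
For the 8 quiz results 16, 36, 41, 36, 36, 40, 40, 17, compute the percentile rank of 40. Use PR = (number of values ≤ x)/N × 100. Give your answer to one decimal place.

N = 8.
Strictly below 40: 5. Equal to 40: 2.
PR = 7/8 × 100 = 87.5

87.5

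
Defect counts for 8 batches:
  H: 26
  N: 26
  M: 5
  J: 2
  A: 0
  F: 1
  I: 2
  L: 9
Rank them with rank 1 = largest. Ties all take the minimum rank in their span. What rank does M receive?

Sorted (descending): 26, 26, 9, 5, 2, 2, 1, 0
The 2 values of 26 occupy positions 1–2 → each gets rank 1.
The 2 values of 2 occupy positions 5–6 → each gets rank 5.
M has value 5 → rank 4.

4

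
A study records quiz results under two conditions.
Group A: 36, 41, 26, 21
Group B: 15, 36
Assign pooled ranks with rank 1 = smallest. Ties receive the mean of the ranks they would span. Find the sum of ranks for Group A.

15.5

Sorted (ascending): 15, 21, 26, 36, 36, 41
The 2 values of 36 occupy positions 4–5 → average rank (4+5)/2 = 4.5.
Group A values → pooled ranks: 36→4.5, 41→6, 26→3, 21→2
Rank sum = 4.5 + 6 + 3 + 2 = 15.5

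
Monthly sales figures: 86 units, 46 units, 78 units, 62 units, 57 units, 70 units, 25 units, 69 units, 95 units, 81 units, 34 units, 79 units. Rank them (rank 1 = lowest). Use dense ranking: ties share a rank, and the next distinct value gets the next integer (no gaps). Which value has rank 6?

Sorted (ascending): 25, 34, 46, 57, 62, 69, 70, 78, 79, 81, 86, 95
No ties — each value takes its position as its rank.
Rank 6 → value 69.

69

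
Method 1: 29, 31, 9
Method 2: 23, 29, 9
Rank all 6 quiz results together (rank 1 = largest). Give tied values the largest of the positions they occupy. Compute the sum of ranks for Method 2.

Sorted (descending): 31, 29, 29, 23, 9, 9
The 2 values of 29 occupy positions 2–3 → each gets rank 3.
The 2 values of 9 occupy positions 5–6 → each gets rank 6.
Method 2 values → pooled ranks: 23→4, 29→3, 9→6
Rank sum = 4 + 3 + 6 = 13

13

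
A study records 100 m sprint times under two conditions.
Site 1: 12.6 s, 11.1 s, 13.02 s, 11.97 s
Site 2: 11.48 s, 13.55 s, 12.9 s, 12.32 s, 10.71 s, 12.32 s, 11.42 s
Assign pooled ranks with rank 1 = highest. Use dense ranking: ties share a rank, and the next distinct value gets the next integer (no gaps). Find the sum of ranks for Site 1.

21

Sorted (descending): 13.55, 13.02, 12.9, 12.6, 12.32, 12.32, 11.97, 11.48, 11.42, 11.1, 10.71
The 2 values of 12.32 share dense rank 5.
Remaining distinct values take the next consecutive integers.
Site 1 values → pooled ranks: 12.6→4, 11.1→9, 13.02→2, 11.97→6
Rank sum = 4 + 9 + 2 + 6 = 21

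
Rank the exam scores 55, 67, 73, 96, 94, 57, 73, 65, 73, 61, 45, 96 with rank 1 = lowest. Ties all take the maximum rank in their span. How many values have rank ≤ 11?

10

Sorted (ascending): 45, 55, 57, 61, 65, 67, 73, 73, 73, 94, 96, 96
The 3 values of 73 occupy positions 7–9 → each gets rank 9.
The 2 values of 96 occupy positions 11–12 → each gets rank 12.
Ranks ≤ 11: {1, 2, 3, 4, 5, 6, 9, 9, 9, 10} → 10 values.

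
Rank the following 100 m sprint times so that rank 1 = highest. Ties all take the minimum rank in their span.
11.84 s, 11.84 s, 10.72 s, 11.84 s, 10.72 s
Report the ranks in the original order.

1, 1, 4, 1, 4

Sorted (descending): 11.84, 11.84, 11.84, 10.72, 10.72
The 3 values of 11.84 occupy positions 1–3 → each gets rank 1.
The 2 values of 10.72 occupy positions 4–5 → each gets rank 4.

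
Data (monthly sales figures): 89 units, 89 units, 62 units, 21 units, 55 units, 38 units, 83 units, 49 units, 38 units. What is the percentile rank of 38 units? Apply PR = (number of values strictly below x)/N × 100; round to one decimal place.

N = 9.
Strictly below 38: 1. Equal to 38: 2.
PR = 1/9 × 100 = 11.1

11.1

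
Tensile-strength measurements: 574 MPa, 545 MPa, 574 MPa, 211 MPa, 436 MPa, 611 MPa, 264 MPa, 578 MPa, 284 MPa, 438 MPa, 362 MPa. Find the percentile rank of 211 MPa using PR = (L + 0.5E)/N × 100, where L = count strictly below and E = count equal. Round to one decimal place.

N = 11.
Strictly below 211: 0. Equal to 211: 1.
PR = (0 + 0.5·1)/11 × 100 = 4.5

4.5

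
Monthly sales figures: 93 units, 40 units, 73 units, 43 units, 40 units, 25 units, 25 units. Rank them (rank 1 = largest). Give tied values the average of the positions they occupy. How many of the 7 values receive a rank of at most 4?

Sorted (descending): 93, 73, 43, 40, 40, 25, 25
The 2 values of 40 occupy positions 4–5 → average rank (4+5)/2 = 4.5.
The 2 values of 25 occupy positions 6–7 → average rank (6+7)/2 = 6.5.
Ranks ≤ 4: {1, 2, 3} → 3 values.

3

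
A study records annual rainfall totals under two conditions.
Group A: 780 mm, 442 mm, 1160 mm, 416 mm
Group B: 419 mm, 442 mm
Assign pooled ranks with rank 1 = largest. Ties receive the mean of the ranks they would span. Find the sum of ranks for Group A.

Sorted (descending): 1160, 780, 442, 442, 419, 416
The 2 values of 442 occupy positions 3–4 → average rank (3+4)/2 = 3.5.
Group A values → pooled ranks: 780→2, 442→3.5, 1160→1, 416→6
Rank sum = 2 + 3.5 + 1 + 6 = 12.5

12.5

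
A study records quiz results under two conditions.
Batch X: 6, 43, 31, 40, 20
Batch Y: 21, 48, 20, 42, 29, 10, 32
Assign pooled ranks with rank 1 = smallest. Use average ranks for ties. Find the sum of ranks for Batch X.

Sorted (ascending): 6, 10, 20, 20, 21, 29, 31, 32, 40, 42, 43, 48
The 2 values of 20 occupy positions 3–4 → average rank (3+4)/2 = 3.5.
Batch X values → pooled ranks: 6→1, 43→11, 31→7, 40→9, 20→3.5
Rank sum = 1 + 11 + 7 + 9 + 3.5 = 31.5

31.5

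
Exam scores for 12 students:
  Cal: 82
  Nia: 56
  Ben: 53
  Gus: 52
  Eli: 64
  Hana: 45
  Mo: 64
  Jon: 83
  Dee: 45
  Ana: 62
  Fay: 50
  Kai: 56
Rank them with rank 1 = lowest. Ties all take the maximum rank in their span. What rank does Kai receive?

Sorted (ascending): 45, 45, 50, 52, 53, 56, 56, 62, 64, 64, 82, 83
The 2 values of 45 occupy positions 1–2 → each gets rank 2.
The 2 values of 56 occupy positions 6–7 → each gets rank 7.
The 2 values of 64 occupy positions 9–10 → each gets rank 10.
Kai has value 56 → rank 7.

7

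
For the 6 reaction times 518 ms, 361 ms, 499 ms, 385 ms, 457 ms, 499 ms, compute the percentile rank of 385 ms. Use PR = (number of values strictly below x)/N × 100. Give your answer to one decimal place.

16.7

N = 6.
Strictly below 385: 1. Equal to 385: 1.
PR = 1/6 × 100 = 16.7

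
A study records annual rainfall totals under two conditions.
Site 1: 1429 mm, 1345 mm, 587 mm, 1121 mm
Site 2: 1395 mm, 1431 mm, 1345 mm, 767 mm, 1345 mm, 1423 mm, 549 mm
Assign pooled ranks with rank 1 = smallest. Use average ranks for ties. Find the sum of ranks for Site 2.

44

Sorted (ascending): 549, 587, 767, 1121, 1345, 1345, 1345, 1395, 1423, 1429, 1431
The 3 values of 1345 occupy positions 5–7 → average rank 6.
Site 2 values → pooled ranks: 1395→8, 1431→11, 1345→6, 767→3, 1345→6, 1423→9, 549→1
Rank sum = 8 + 11 + 6 + 3 + 6 + 9 + 1 = 44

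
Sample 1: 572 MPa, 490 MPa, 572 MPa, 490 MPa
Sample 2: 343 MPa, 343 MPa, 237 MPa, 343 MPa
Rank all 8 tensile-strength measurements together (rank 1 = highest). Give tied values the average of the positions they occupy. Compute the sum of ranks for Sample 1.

Sorted (descending): 572, 572, 490, 490, 343, 343, 343, 237
The 2 values of 572 occupy positions 1–2 → average rank (1+2)/2 = 1.5.
The 2 values of 490 occupy positions 3–4 → average rank (3+4)/2 = 3.5.
The 3 values of 343 occupy positions 5–7 → average rank 6.
Sample 1 values → pooled ranks: 572→1.5, 490→3.5, 572→1.5, 490→3.5
Rank sum = 1.5 + 3.5 + 1.5 + 3.5 = 10

10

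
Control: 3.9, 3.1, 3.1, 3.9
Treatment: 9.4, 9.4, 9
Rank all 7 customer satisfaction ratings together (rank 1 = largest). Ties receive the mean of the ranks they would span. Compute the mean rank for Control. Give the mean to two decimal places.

Sorted (descending): 9.4, 9.4, 9, 3.9, 3.9, 3.1, 3.1
The 2 values of 9.4 occupy positions 1–2 → average rank (1+2)/2 = 1.5.
The 2 values of 3.9 occupy positions 4–5 → average rank (4+5)/2 = 4.5.
The 2 values of 3.1 occupy positions 6–7 → average rank (6+7)/2 = 6.5.
Control values → pooled ranks: 3.9→4.5, 3.1→6.5, 3.1→6.5, 3.9→4.5
Mean rank = (4.5 + 6.5 + 6.5 + 4.5) / 4 = 5.50

5.50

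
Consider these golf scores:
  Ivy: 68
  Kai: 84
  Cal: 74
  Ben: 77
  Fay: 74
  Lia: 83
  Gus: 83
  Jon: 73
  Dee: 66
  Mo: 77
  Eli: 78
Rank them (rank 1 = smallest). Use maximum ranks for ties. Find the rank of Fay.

Sorted (ascending): 66, 68, 73, 74, 74, 77, 77, 78, 83, 83, 84
The 2 values of 74 occupy positions 4–5 → each gets rank 5.
The 2 values of 77 occupy positions 6–7 → each gets rank 7.
The 2 values of 83 occupy positions 9–10 → each gets rank 10.
Fay has value 74 → rank 5.

5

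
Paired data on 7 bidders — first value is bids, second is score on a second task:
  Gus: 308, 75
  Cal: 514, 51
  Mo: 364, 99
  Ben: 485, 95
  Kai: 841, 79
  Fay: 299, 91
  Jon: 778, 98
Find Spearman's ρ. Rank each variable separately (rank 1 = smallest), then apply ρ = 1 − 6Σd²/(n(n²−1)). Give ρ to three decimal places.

Ranks of variable 1: 2, 5, 3, 4, 7, 1, 6
Ranks of variable 2: 2, 1, 7, 5, 3, 4, 6
d = r₁ − r₂: 0, 4, -4, -1, 4, -3, 0
d²: 0, 16, 16, 1, 16, 9, 0; Σd² = 58
ρ = 1 − 6·58/(7·48) = 1 − 348/336 = -0.036

-0.036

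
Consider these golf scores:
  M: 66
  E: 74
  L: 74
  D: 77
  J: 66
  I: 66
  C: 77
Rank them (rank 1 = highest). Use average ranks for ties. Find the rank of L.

3.5

Sorted (descending): 77, 77, 74, 74, 66, 66, 66
The 2 values of 77 occupy positions 1–2 → average rank (1+2)/2 = 1.5.
The 2 values of 74 occupy positions 3–4 → average rank (3+4)/2 = 3.5.
The 3 values of 66 occupy positions 5–7 → average rank 6.
L has value 74 → rank 3.5.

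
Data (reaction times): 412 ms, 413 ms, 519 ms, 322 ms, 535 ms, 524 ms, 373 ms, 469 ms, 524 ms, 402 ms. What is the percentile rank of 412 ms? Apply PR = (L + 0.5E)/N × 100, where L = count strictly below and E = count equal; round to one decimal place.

35.0

N = 10.
Strictly below 412: 3. Equal to 412: 1.
PR = (3 + 0.5·1)/10 × 100 = 35.0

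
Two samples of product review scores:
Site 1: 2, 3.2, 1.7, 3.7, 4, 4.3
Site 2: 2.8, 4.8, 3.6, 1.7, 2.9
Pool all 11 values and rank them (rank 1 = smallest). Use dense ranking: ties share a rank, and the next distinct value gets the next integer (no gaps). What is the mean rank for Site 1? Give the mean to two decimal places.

Sorted (ascending): 1.7, 1.7, 2, 2.8, 2.9, 3.2, 3.6, 3.7, 4, 4.3, 4.8
The 2 values of 1.7 share dense rank 1.
Remaining distinct values take the next consecutive integers.
Site 1 values → pooled ranks: 2→2, 3.2→5, 1.7→1, 3.7→7, 4→8, 4.3→9
Mean rank = (2 + 5 + 1 + 7 + 8 + 9) / 6 = 5.33

5.33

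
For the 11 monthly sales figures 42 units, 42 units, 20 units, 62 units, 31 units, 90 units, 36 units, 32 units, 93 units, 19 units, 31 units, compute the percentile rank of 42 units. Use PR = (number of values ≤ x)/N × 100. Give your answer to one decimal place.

72.7

N = 11.
Strictly below 42: 6. Equal to 42: 2.
PR = 8/11 × 100 = 72.7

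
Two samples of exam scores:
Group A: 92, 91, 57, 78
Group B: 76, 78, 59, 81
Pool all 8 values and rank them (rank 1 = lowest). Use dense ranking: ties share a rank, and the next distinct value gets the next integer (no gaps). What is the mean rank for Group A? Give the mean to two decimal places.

Sorted (ascending): 57, 59, 76, 78, 78, 81, 91, 92
The 2 values of 78 share dense rank 4.
Remaining distinct values take the next consecutive integers.
Group A values → pooled ranks: 92→7, 91→6, 57→1, 78→4
Mean rank = (7 + 6 + 1 + 4) / 4 = 4.50

4.50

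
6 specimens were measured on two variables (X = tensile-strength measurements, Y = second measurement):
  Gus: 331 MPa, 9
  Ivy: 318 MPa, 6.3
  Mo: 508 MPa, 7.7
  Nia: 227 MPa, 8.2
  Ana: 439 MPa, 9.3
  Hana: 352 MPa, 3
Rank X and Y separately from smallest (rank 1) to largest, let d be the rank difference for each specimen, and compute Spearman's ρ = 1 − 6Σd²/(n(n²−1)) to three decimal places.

Ranks of variable 1: 3, 2, 6, 1, 5, 4
Ranks of variable 2: 5, 2, 3, 4, 6, 1
d = r₁ − r₂: -2, 0, 3, -3, -1, 3
d²: 4, 0, 9, 9, 1, 9; Σd² = 32
ρ = 1 − 6·32/(6·35) = 1 − 192/210 = 0.086

0.086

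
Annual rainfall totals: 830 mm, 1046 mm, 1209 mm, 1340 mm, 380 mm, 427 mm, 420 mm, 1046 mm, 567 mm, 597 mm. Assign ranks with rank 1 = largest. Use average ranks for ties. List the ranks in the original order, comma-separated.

5, 3.5, 2, 1, 10, 8, 9, 3.5, 7, 6

Sorted (descending): 1340, 1209, 1046, 1046, 830, 597, 567, 427, 420, 380
The 2 values of 1046 occupy positions 3–4 → average rank (3+4)/2 = 3.5.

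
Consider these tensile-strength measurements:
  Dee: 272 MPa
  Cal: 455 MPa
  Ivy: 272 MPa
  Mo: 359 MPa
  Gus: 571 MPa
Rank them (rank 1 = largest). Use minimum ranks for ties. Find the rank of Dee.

Sorted (descending): 571, 455, 359, 272, 272
The 2 values of 272 occupy positions 4–5 → each gets rank 4.
Dee has value 272 MPa → rank 4.

4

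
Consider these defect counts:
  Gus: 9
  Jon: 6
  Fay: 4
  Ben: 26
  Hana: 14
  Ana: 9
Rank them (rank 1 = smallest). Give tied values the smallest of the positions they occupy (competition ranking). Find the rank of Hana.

5

Sorted (ascending): 4, 6, 9, 9, 14, 26
The 2 values of 9 occupy positions 3–4 → each gets rank 3.
Hana has value 14 → rank 5.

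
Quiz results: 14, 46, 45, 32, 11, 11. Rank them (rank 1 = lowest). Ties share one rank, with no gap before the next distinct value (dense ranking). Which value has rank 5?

46

Sorted (ascending): 11, 11, 14, 32, 45, 46
The 2 values of 11 share dense rank 1.
Remaining distinct values take the next consecutive integers.
Rank 5 → value 46.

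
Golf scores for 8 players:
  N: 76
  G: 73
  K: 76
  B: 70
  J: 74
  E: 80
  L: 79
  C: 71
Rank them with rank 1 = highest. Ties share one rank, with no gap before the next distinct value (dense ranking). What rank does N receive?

Sorted (descending): 80, 79, 76, 76, 74, 73, 71, 70
The 2 values of 76 share dense rank 3.
Remaining distinct values take the next consecutive integers.
N has value 76 → rank 3.

3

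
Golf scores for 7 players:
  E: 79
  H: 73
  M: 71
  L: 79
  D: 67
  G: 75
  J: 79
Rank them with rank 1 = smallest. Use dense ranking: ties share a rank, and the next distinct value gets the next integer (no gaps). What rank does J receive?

5

Sorted (ascending): 67, 71, 73, 75, 79, 79, 79
The 3 values of 79 share dense rank 5.
Remaining distinct values take the next consecutive integers.
J has value 79 → rank 5.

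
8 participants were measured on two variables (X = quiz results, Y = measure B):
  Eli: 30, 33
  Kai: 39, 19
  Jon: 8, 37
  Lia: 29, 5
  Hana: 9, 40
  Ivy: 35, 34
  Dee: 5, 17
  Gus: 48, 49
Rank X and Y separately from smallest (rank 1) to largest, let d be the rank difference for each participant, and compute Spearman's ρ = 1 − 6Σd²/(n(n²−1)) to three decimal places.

Ranks of variable 1: 5, 7, 2, 4, 3, 6, 1, 8
Ranks of variable 2: 4, 3, 6, 1, 7, 5, 2, 8
d = r₁ − r₂: 1, 4, -4, 3, -4, 1, -1, 0
d²: 1, 16, 16, 9, 16, 1, 1, 0; Σd² = 60
ρ = 1 − 6·60/(8·63) = 1 − 360/504 = 0.286

0.286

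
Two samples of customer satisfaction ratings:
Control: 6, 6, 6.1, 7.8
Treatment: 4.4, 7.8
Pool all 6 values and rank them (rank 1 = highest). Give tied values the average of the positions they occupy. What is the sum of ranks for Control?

13.5

Sorted (descending): 7.8, 7.8, 6.1, 6, 6, 4.4
The 2 values of 7.8 occupy positions 1–2 → average rank (1+2)/2 = 1.5.
The 2 values of 6 occupy positions 4–5 → average rank (4+5)/2 = 4.5.
Control values → pooled ranks: 6→4.5, 6→4.5, 6.1→3, 7.8→1.5
Rank sum = 4.5 + 4.5 + 3 + 1.5 = 13.5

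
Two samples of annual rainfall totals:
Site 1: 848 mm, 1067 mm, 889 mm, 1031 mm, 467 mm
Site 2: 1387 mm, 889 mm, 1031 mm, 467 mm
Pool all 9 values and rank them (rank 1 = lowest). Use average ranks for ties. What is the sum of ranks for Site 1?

Sorted (ascending): 467, 467, 848, 889, 889, 1031, 1031, 1067, 1387
The 2 values of 467 occupy positions 1–2 → average rank (1+2)/2 = 1.5.
The 2 values of 889 occupy positions 4–5 → average rank (4+5)/2 = 4.5.
The 2 values of 1031 occupy positions 6–7 → average rank (6+7)/2 = 6.5.
Site 1 values → pooled ranks: 848→3, 1067→8, 889→4.5, 1031→6.5, 467→1.5
Rank sum = 3 + 8 + 4.5 + 6.5 + 1.5 = 23.5

23.5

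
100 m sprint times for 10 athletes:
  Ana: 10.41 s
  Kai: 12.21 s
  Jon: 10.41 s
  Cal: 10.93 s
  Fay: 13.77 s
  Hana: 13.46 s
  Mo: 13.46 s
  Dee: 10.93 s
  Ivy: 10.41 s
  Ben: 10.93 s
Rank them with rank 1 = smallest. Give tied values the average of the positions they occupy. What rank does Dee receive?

5

Sorted (ascending): 10.41, 10.41, 10.41, 10.93, 10.93, 10.93, 12.21, 13.46, 13.46, 13.77
The 3 values of 10.41 occupy positions 1–3 → average rank 2.
The 3 values of 10.93 occupy positions 4–6 → average rank 5.
The 2 values of 13.46 occupy positions 8–9 → average rank (8+9)/2 = 8.5.
Dee has value 10.93 s → rank 5.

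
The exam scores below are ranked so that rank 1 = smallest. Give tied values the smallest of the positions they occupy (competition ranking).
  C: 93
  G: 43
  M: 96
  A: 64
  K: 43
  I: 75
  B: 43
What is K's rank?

Sorted (ascending): 43, 43, 43, 64, 75, 93, 96
The 3 values of 43 occupy positions 1–3 → each gets rank 1.
K has value 43 → rank 1.

1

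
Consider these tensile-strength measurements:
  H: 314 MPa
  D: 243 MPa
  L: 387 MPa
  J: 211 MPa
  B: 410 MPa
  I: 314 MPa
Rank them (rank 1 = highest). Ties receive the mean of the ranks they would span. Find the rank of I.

3.5

Sorted (descending): 410, 387, 314, 314, 243, 211
The 2 values of 314 occupy positions 3–4 → average rank (3+4)/2 = 3.5.
I has value 314 MPa → rank 3.5.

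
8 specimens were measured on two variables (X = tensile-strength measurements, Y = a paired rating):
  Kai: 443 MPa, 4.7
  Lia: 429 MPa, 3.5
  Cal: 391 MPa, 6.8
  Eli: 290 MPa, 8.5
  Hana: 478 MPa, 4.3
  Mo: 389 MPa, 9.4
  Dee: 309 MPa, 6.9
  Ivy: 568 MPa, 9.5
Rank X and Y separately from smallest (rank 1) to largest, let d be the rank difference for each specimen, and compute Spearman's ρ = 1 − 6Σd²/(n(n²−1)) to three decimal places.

Ranks of variable 1: 6, 5, 4, 1, 7, 3, 2, 8
Ranks of variable 2: 3, 1, 4, 6, 2, 7, 5, 8
d = r₁ − r₂: 3, 4, 0, -5, 5, -4, -3, 0
d²: 9, 16, 0, 25, 25, 16, 9, 0; Σd² = 100
ρ = 1 − 6·100/(8·63) = 1 − 600/504 = -0.190

-0.190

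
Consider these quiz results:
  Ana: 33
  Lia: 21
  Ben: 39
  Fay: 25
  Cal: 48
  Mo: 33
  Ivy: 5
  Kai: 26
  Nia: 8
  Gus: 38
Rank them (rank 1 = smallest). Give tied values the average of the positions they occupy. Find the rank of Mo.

6.5

Sorted (ascending): 5, 8, 21, 25, 26, 33, 33, 38, 39, 48
The 2 values of 33 occupy positions 6–7 → average rank (6+7)/2 = 6.5.
Mo has value 33 → rank 6.5.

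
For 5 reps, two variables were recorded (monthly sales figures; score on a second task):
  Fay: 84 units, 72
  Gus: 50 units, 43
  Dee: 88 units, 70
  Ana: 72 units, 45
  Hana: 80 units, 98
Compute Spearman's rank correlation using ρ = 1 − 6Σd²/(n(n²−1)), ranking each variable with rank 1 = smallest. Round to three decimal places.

0.600

Ranks of variable 1: 4, 1, 5, 2, 3
Ranks of variable 2: 4, 1, 3, 2, 5
d = r₁ − r₂: 0, 0, 2, 0, -2
d²: 0, 0, 4, 0, 4; Σd² = 8
ρ = 1 − 6·8/(5·24) = 1 − 48/120 = 0.600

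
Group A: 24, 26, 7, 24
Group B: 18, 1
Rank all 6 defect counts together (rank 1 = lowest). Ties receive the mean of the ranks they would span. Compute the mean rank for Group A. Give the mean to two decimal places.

4.25

Sorted (ascending): 1, 7, 18, 24, 24, 26
The 2 values of 24 occupy positions 4–5 → average rank (4+5)/2 = 4.5.
Group A values → pooled ranks: 24→4.5, 26→6, 7→2, 24→4.5
Mean rank = (4.5 + 6 + 2 + 4.5) / 4 = 4.25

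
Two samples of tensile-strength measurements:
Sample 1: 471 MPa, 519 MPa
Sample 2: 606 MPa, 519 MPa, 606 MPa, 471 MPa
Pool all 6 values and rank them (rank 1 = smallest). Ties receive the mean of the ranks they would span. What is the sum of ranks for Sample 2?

Sorted (ascending): 471, 471, 519, 519, 606, 606
The 2 values of 471 occupy positions 1–2 → average rank (1+2)/2 = 1.5.
The 2 values of 519 occupy positions 3–4 → average rank (3+4)/2 = 3.5.
The 2 values of 606 occupy positions 5–6 → average rank (5+6)/2 = 5.5.
Sample 2 values → pooled ranks: 606→5.5, 519→3.5, 606→5.5, 471→1.5
Rank sum = 5.5 + 3.5 + 5.5 + 1.5 = 16

16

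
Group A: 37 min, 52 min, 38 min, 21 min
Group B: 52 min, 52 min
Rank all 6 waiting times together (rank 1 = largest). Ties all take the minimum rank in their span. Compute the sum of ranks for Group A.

16

Sorted (descending): 52, 52, 52, 38, 37, 21
The 3 values of 52 occupy positions 1–3 → each gets rank 1.
Group A values → pooled ranks: 37→5, 52→1, 38→4, 21→6
Rank sum = 5 + 1 + 4 + 6 = 16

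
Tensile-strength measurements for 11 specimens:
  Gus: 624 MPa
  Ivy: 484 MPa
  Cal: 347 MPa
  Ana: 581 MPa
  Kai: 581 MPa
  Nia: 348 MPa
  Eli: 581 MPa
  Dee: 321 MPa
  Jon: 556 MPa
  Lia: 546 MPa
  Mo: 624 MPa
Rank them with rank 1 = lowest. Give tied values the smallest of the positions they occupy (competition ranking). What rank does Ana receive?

Sorted (ascending): 321, 347, 348, 484, 546, 556, 581, 581, 581, 624, 624
The 3 values of 581 occupy positions 7–9 → each gets rank 7.
The 2 values of 624 occupy positions 10–11 → each gets rank 10.
Ana has value 581 MPa → rank 7.

7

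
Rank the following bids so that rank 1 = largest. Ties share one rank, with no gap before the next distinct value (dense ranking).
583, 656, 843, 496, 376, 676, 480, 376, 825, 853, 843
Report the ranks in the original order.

6, 5, 2, 7, 9, 4, 8, 9, 3, 1, 2

Sorted (descending): 853, 843, 843, 825, 676, 656, 583, 496, 480, 376, 376
The 2 values of 843 share dense rank 2.
The 2 values of 376 share dense rank 9.
Remaining distinct values take the next consecutive integers.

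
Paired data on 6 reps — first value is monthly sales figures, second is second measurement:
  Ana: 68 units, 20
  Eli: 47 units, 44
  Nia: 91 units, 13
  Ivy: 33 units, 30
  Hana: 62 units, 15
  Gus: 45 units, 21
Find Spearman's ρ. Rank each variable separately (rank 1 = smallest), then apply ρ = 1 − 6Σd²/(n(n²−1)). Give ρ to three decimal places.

-0.771

Ranks of variable 1: 5, 3, 6, 1, 4, 2
Ranks of variable 2: 3, 6, 1, 5, 2, 4
d = r₁ − r₂: 2, -3, 5, -4, 2, -2
d²: 4, 9, 25, 16, 4, 4; Σd² = 62
ρ = 1 − 6·62/(6·35) = 1 − 372/210 = -0.771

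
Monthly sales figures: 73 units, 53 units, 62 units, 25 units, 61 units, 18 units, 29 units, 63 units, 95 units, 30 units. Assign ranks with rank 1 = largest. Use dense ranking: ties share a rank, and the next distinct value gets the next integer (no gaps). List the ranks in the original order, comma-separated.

2, 6, 4, 9, 5, 10, 8, 3, 1, 7

Sorted (descending): 95, 73, 63, 62, 61, 53, 30, 29, 25, 18
No ties — each value takes its position as its rank.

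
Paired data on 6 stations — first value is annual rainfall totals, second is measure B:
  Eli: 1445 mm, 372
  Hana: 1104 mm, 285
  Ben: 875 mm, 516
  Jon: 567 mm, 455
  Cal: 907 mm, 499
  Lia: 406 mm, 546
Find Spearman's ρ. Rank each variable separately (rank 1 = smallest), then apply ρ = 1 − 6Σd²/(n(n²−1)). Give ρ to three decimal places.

-0.771

Ranks of variable 1: 6, 5, 3, 2, 4, 1
Ranks of variable 2: 2, 1, 5, 3, 4, 6
d = r₁ − r₂: 4, 4, -2, -1, 0, -5
d²: 16, 16, 4, 1, 0, 25; Σd² = 62
ρ = 1 − 6·62/(6·35) = 1 − 372/210 = -0.771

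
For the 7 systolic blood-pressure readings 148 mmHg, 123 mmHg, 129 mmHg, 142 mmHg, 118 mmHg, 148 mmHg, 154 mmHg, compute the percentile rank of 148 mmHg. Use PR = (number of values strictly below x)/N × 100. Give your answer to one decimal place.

N = 7.
Strictly below 148: 4. Equal to 148: 2.
PR = 4/7 × 100 = 57.1

57.1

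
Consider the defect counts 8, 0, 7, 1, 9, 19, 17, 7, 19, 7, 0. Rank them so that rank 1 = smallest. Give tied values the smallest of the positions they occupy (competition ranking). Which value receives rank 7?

8

Sorted (ascending): 0, 0, 1, 7, 7, 7, 8, 9, 17, 19, 19
The 2 values of 0 occupy positions 1–2 → each gets rank 1.
The 3 values of 7 occupy positions 4–6 → each gets rank 4.
The 2 values of 19 occupy positions 10–11 → each gets rank 10.
Rank 7 → value 8.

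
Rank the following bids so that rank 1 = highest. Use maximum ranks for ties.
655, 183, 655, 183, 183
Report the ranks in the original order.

Sorted (descending): 655, 655, 183, 183, 183
The 2 values of 655 occupy positions 1–2 → each gets rank 2.
The 3 values of 183 occupy positions 3–5 → each gets rank 5.

2, 5, 2, 5, 5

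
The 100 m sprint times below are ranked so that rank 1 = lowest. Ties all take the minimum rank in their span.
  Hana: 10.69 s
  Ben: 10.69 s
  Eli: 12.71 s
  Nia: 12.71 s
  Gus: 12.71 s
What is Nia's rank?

Sorted (ascending): 10.69, 10.69, 12.71, 12.71, 12.71
The 2 values of 10.69 occupy positions 1–2 → each gets rank 1.
The 3 values of 12.71 occupy positions 3–5 → each gets rank 3.
Nia has value 12.71 s → rank 3.

3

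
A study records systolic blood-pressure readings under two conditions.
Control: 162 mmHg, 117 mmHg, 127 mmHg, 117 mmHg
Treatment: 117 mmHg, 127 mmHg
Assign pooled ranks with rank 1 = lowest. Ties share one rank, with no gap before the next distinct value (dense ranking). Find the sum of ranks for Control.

7

Sorted (ascending): 117, 117, 117, 127, 127, 162
The 3 values of 117 share dense rank 1.
The 2 values of 127 share dense rank 2.
Remaining distinct values take the next consecutive integers.
Control values → pooled ranks: 162→3, 117→1, 127→2, 117→1
Rank sum = 3 + 1 + 2 + 1 = 7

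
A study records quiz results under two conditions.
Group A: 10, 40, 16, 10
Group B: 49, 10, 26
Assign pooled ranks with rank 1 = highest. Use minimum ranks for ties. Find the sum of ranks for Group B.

Sorted (descending): 49, 40, 26, 16, 10, 10, 10
The 3 values of 10 occupy positions 5–7 → each gets rank 5.
Group B values → pooled ranks: 49→1, 10→5, 26→3
Rank sum = 1 + 5 + 3 = 9

9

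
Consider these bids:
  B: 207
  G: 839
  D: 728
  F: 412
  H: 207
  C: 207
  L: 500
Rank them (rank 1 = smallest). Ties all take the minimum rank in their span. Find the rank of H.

Sorted (ascending): 207, 207, 207, 412, 500, 728, 839
The 3 values of 207 occupy positions 1–3 → each gets rank 1.
H has value 207 → rank 1.

1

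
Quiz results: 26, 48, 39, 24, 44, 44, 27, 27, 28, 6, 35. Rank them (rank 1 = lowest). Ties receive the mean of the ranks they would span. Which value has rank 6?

Sorted (ascending): 6, 24, 26, 27, 27, 28, 35, 39, 44, 44, 48
The 2 values of 27 occupy positions 4–5 → average rank (4+5)/2 = 4.5.
The 2 values of 44 occupy positions 9–10 → average rank (9+10)/2 = 9.5.
Rank 6 → value 28.

28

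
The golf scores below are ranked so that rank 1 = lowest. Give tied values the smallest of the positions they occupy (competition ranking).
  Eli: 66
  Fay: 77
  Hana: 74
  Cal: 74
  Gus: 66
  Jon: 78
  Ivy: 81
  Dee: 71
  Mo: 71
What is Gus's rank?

Sorted (ascending): 66, 66, 71, 71, 74, 74, 77, 78, 81
The 2 values of 66 occupy positions 1–2 → each gets rank 1.
The 2 values of 71 occupy positions 3–4 → each gets rank 3.
The 2 values of 74 occupy positions 5–6 → each gets rank 5.
Gus has value 66 → rank 1.

1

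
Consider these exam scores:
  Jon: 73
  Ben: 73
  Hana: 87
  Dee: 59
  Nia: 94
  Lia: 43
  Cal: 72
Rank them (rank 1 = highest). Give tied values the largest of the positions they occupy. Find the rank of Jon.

4

Sorted (descending): 94, 87, 73, 73, 72, 59, 43
The 2 values of 73 occupy positions 3–4 → each gets rank 4.
Jon has value 73 → rank 4.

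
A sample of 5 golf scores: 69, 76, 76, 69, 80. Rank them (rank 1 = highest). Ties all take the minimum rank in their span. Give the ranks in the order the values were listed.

Sorted (descending): 80, 76, 76, 69, 69
The 2 values of 76 occupy positions 2–3 → each gets rank 2.
The 2 values of 69 occupy positions 4–5 → each gets rank 4.

4, 2, 2, 4, 1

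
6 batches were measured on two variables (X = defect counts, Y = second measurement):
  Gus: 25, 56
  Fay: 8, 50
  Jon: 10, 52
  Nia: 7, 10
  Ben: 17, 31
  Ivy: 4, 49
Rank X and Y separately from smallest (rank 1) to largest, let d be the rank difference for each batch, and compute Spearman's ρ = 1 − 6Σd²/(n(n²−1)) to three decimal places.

0.543

Ranks of variable 1: 6, 3, 4, 2, 5, 1
Ranks of variable 2: 6, 4, 5, 1, 2, 3
d = r₁ − r₂: 0, -1, -1, 1, 3, -2
d²: 0, 1, 1, 1, 9, 4; Σd² = 16
ρ = 1 − 6·16/(6·35) = 1 − 96/210 = 0.543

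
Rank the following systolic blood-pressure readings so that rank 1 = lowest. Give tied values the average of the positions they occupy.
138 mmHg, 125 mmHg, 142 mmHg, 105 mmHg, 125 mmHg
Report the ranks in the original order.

4, 2.5, 5, 1, 2.5

Sorted (ascending): 105, 125, 125, 138, 142
The 2 values of 125 occupy positions 2–3 → average rank (2+3)/2 = 2.5.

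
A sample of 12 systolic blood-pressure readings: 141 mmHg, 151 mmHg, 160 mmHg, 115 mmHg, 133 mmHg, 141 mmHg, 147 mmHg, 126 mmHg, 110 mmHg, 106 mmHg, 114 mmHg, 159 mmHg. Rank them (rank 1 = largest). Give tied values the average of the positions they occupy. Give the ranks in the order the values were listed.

Sorted (descending): 160, 159, 151, 147, 141, 141, 133, 126, 115, 114, 110, 106
The 2 values of 141 occupy positions 5–6 → average rank (5+6)/2 = 5.5.

5.5, 3, 1, 9, 7, 5.5, 4, 8, 11, 12, 10, 2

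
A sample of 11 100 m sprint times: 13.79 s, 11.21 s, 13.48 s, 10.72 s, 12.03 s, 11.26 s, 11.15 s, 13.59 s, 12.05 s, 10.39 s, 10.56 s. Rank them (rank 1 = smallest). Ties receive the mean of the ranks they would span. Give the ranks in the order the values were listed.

Sorted (ascending): 10.39, 10.56, 10.72, 11.15, 11.21, 11.26, 12.03, 12.05, 13.48, 13.59, 13.79
No ties — each value takes its position as its rank.

11, 5, 9, 3, 7, 6, 4, 10, 8, 1, 2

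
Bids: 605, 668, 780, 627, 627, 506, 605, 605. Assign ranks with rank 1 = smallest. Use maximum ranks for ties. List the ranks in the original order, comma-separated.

Sorted (ascending): 506, 605, 605, 605, 627, 627, 668, 780
The 3 values of 605 occupy positions 2–4 → each gets rank 4.
The 2 values of 627 occupy positions 5–6 → each gets rank 6.

4, 7, 8, 6, 6, 1, 4, 4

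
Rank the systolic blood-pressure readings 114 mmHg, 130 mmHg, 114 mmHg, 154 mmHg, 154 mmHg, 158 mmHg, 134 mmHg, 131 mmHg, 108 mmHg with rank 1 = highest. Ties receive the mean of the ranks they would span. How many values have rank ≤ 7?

6

Sorted (descending): 158, 154, 154, 134, 131, 130, 114, 114, 108
The 2 values of 154 occupy positions 2–3 → average rank (2+3)/2 = 2.5.
The 2 values of 114 occupy positions 7–8 → average rank (7+8)/2 = 7.5.
Ranks ≤ 7: {1, 2.5, 2.5, 4, 5, 6} → 6 values.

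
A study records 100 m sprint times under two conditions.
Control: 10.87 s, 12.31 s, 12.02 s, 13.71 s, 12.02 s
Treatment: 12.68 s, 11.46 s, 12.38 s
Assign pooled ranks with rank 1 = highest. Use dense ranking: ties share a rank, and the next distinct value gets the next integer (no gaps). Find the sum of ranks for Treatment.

11

Sorted (descending): 13.71, 12.68, 12.38, 12.31, 12.02, 12.02, 11.46, 10.87
The 2 values of 12.02 share dense rank 5.
Remaining distinct values take the next consecutive integers.
Treatment values → pooled ranks: 12.68→2, 11.46→6, 12.38→3
Rank sum = 2 + 6 + 3 = 11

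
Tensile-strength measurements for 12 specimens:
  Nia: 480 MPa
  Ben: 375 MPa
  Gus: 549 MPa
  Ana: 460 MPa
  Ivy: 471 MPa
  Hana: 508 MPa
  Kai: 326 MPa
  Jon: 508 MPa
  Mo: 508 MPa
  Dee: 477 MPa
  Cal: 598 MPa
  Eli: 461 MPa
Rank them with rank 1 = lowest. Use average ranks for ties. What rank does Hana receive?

9

Sorted (ascending): 326, 375, 460, 461, 471, 477, 480, 508, 508, 508, 549, 598
The 3 values of 508 occupy positions 8–10 → average rank 9.
Hana has value 508 MPa → rank 9.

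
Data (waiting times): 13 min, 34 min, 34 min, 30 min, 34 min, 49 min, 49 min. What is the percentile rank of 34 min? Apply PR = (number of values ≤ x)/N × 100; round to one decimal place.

N = 7.
Strictly below 34: 2. Equal to 34: 3.
PR = 5/7 × 100 = 71.4

71.4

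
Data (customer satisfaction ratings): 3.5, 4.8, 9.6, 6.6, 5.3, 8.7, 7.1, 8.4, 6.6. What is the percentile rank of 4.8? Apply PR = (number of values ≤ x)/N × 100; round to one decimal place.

22.2

N = 9.
Strictly below 4.8: 1. Equal to 4.8: 1.
PR = 2/9 × 100 = 22.2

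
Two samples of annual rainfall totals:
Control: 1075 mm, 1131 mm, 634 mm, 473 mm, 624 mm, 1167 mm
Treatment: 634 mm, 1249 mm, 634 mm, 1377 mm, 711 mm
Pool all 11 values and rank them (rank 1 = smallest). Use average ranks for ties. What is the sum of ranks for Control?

Sorted (ascending): 473, 624, 634, 634, 634, 711, 1075, 1131, 1167, 1249, 1377
The 3 values of 634 occupy positions 3–5 → average rank 4.
Control values → pooled ranks: 1075→7, 1131→8, 634→4, 473→1, 624→2, 1167→9
Rank sum = 7 + 8 + 4 + 1 + 2 + 9 = 31

31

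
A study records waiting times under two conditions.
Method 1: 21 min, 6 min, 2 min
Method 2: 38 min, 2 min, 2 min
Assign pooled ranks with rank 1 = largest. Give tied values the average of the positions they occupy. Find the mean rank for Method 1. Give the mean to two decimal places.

3.33

Sorted (descending): 38, 21, 6, 2, 2, 2
The 3 values of 2 occupy positions 4–6 → average rank 5.
Method 1 values → pooled ranks: 21→2, 6→3, 2→5
Mean rank = (2 + 3 + 5) / 3 = 3.33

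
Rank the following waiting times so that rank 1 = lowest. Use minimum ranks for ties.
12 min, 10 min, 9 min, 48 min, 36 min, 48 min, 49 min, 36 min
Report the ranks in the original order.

3, 2, 1, 6, 4, 6, 8, 4

Sorted (ascending): 9, 10, 12, 36, 36, 48, 48, 49
The 2 values of 36 occupy positions 4–5 → each gets rank 4.
The 2 values of 48 occupy positions 6–7 → each gets rank 6.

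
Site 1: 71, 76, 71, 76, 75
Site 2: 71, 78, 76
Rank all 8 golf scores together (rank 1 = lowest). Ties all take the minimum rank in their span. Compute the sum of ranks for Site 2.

Sorted (ascending): 71, 71, 71, 75, 76, 76, 76, 78
The 3 values of 71 occupy positions 1–3 → each gets rank 1.
The 3 values of 76 occupy positions 5–7 → each gets rank 5.
Site 2 values → pooled ranks: 71→1, 78→8, 76→5
Rank sum = 1 + 8 + 5 = 14

14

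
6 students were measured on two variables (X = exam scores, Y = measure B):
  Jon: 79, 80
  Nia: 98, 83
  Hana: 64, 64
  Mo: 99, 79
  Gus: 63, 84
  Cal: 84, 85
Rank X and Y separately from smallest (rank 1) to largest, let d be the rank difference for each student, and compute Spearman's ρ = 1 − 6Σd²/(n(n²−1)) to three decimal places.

Ranks of variable 1: 3, 5, 2, 6, 1, 4
Ranks of variable 2: 3, 4, 1, 2, 5, 6
d = r₁ − r₂: 0, 1, 1, 4, -4, -2
d²: 0, 1, 1, 16, 16, 4; Σd² = 38
ρ = 1 − 6·38/(6·35) = 1 − 228/210 = -0.086

-0.086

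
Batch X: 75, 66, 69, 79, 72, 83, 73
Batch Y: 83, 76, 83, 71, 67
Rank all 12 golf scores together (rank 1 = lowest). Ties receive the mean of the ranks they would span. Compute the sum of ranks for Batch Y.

36

Sorted (ascending): 66, 67, 69, 71, 72, 73, 75, 76, 79, 83, 83, 83
The 3 values of 83 occupy positions 10–12 → average rank 11.
Batch Y values → pooled ranks: 83→11, 76→8, 83→11, 71→4, 67→2
Rank sum = 11 + 8 + 11 + 4 + 2 = 36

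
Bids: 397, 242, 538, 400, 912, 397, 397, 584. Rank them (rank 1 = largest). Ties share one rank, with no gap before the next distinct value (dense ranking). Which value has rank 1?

Sorted (descending): 912, 584, 538, 400, 397, 397, 397, 242
The 3 values of 397 share dense rank 5.
Remaining distinct values take the next consecutive integers.
Rank 1 → value 912.

912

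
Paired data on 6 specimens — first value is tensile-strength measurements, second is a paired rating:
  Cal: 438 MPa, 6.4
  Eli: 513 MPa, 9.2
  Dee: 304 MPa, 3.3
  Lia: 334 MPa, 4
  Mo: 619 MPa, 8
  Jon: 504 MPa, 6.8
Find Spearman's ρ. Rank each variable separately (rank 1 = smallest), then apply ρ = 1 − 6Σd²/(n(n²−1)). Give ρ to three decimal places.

Ranks of variable 1: 3, 5, 1, 2, 6, 4
Ranks of variable 2: 3, 6, 1, 2, 5, 4
d = r₁ − r₂: 0, -1, 0, 0, 1, 0
d²: 0, 1, 0, 0, 1, 0; Σd² = 2
ρ = 1 − 6·2/(6·35) = 1 − 12/210 = 0.943

0.943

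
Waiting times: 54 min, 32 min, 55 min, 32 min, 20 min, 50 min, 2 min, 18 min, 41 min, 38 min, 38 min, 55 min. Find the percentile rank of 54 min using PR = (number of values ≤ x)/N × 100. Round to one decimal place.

83.3

N = 12.
Strictly below 54: 9. Equal to 54: 1.
PR = 10/12 × 100 = 83.3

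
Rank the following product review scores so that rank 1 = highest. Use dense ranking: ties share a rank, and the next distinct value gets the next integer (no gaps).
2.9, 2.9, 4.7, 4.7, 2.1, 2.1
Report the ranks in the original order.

2, 2, 1, 1, 3, 3

Sorted (descending): 4.7, 4.7, 2.9, 2.9, 2.1, 2.1
The 2 values of 4.7 share dense rank 1.
The 2 values of 2.9 share dense rank 2.
The 2 values of 2.1 share dense rank 3.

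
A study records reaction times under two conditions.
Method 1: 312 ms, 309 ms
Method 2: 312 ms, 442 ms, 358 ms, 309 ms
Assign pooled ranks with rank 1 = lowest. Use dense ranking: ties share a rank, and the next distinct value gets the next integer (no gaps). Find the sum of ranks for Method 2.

Sorted (ascending): 309, 309, 312, 312, 358, 442
The 2 values of 309 share dense rank 1.
The 2 values of 312 share dense rank 2.
Remaining distinct values take the next consecutive integers.
Method 2 values → pooled ranks: 312→2, 442→4, 358→3, 309→1
Rank sum = 2 + 4 + 3 + 1 = 10

10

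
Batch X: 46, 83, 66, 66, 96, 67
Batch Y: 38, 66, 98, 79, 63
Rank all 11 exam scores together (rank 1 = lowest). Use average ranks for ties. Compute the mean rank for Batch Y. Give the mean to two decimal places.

Sorted (ascending): 38, 46, 63, 66, 66, 66, 67, 79, 83, 96, 98
The 3 values of 66 occupy positions 4–6 → average rank 5.
Batch Y values → pooled ranks: 38→1, 66→5, 98→11, 79→8, 63→3
Mean rank = (1 + 5 + 11 + 8 + 3) / 5 = 5.60

5.60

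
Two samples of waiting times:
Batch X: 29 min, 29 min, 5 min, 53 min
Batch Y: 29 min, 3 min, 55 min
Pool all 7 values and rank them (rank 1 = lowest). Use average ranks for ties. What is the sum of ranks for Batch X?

16

Sorted (ascending): 3, 5, 29, 29, 29, 53, 55
The 3 values of 29 occupy positions 3–5 → average rank 4.
Batch X values → pooled ranks: 29→4, 29→4, 5→2, 53→6
Rank sum = 4 + 4 + 2 + 6 = 16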